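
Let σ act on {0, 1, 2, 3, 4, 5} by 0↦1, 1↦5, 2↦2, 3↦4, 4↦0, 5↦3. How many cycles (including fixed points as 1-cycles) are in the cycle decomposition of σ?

Cycle decomposition: (0 1 5 3 4) (2).
2 cycles.

2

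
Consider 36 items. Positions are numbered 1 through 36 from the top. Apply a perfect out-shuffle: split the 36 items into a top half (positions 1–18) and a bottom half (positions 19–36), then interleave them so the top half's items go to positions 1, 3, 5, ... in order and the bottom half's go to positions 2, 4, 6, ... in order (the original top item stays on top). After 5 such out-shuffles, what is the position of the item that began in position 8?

15

Track the item's position through each out-shuffle:
8 → 15 → 29 → 22 → 8 → 15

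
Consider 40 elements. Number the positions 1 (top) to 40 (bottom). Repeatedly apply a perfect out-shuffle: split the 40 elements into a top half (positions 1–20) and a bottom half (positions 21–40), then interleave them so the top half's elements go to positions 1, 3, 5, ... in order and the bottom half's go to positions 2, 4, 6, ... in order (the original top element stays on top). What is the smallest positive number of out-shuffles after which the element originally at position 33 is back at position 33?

12

Follow position 33 under repeated out-shuffles:
33 → 26 → 12 → 23 → 6 → 11 → 21 → 2 → 3 → 5 → 9 → 17 → 33
It first returns after 12 out-shuffles.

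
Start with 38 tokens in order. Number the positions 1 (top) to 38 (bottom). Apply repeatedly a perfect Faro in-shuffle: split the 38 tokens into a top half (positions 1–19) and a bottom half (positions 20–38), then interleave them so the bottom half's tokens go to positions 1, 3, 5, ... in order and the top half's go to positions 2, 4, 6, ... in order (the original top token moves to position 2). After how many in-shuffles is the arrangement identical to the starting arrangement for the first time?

The in-shuffle permutes the 38 positions with cycle lengths [2, 12, 12, 12].
Every token is home exactly when every cycle has completed a whole number of laps, i.e. after lcm(2, 12) = 12 in-shuffles.

12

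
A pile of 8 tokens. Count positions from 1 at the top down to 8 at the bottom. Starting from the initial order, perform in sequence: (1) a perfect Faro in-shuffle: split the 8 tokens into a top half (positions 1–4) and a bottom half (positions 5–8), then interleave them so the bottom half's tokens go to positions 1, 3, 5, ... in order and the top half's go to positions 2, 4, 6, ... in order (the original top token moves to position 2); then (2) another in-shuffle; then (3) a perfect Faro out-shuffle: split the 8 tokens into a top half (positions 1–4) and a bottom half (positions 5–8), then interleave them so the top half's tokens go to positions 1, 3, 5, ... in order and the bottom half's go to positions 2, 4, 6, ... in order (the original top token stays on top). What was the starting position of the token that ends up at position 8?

Undo the operations in reverse order, starting from position 8:
  undo op 3 (out-shuffle, from bottom half): 8 ← 8
  undo op 2 (in-shuffle, from top half): 8 ← 4
  undo op 1 (in-shuffle, from top half): 4 ← 2
So the token at position 8 came from original position 2.

2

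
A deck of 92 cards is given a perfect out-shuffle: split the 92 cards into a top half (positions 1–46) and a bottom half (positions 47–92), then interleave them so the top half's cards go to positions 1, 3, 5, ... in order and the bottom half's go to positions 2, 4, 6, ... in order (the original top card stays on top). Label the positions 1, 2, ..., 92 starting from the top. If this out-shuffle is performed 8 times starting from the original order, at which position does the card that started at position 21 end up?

Track the card's position through each out-shuffle:
21 → 41 → 81 → 70 → 48 → 4 → 7 → 13 → 25

25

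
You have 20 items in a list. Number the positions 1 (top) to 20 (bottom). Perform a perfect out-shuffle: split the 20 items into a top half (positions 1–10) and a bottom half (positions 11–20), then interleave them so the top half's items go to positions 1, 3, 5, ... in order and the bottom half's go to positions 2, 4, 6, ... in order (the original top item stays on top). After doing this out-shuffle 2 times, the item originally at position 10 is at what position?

18

Track the item's position through each out-shuffle:
10 → 19 → 18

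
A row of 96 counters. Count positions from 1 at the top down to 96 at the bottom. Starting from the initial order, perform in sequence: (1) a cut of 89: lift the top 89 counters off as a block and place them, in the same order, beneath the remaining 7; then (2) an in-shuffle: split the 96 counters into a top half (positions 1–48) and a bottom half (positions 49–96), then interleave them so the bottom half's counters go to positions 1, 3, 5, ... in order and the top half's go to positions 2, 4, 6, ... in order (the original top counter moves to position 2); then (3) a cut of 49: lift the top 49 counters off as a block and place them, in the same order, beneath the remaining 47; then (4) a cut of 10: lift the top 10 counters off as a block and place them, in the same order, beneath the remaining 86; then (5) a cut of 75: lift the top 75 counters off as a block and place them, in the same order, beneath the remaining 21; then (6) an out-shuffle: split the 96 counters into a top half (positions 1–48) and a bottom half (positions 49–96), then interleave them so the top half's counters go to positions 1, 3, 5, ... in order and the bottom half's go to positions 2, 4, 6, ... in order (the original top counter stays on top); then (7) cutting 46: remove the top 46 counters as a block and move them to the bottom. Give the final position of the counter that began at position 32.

33

Track the counter from position 32 forward through each operation:
  after op 1 (cut 89): 32 → 39
  after op 2 (in-shuffle): 39 → 78
  after op 3 (cut 49): 78 → 29
  after op 4 (cut 10): 29 → 19
  after op 5 (cut 75): 19 → 40
  after op 6 (out-shuffle): 40 → 79
  after op 7 (cut 46): 79 → 33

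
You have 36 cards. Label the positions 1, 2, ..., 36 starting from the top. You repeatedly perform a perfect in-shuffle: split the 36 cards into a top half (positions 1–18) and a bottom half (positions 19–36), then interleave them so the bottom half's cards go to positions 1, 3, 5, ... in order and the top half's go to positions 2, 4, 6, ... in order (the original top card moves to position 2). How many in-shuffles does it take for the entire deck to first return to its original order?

The in-shuffle permutes the 36 positions with cycle lengths [36].
Every card is home exactly when every cycle has completed a whole number of laps, i.e. after lcm(36) = 36 in-shuffles.

36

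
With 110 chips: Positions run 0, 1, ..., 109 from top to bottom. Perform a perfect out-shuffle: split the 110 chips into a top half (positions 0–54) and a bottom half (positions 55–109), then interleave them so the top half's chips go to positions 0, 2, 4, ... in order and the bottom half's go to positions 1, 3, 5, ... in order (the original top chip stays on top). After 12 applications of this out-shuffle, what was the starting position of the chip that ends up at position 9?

Work backwards from position 9, undoing one out-shuffle at a time:
9 ← 59 ← 84 ← 42 ← 21 ← 65 ← 87 ← 98 ← 49 ← 79 ← 94 ← 47 ← 78
So the chip now at position 9 started at position 78.

78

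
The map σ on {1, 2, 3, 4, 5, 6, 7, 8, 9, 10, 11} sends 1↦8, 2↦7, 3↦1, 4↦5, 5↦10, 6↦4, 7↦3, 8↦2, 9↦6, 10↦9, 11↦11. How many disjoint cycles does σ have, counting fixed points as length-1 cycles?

3

Cycle decomposition: (1 8 2 7 3) (4 5 10 9 6) (11).
3 cycles.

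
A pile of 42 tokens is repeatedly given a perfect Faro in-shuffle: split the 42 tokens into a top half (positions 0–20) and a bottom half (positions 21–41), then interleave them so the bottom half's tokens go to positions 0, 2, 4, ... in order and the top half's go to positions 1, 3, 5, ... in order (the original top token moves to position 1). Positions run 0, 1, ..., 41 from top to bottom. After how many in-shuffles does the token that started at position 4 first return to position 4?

Follow position 4 under repeated in-shuffles:
4 → 9 → 19 → 39 → 36 → 30 → 18 → 37 → 32 → 22 → 2 → 5 → 11 → 23 → 4
It first returns after 14 in-shuffles.

14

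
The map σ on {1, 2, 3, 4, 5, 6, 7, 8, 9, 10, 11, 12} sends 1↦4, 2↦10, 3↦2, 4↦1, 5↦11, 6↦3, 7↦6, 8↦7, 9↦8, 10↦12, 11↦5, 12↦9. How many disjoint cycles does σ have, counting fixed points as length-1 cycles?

Cycle decomposition: (1 4) (2 10 12 9 8 7 6 3) (5 11).
3 cycles.

3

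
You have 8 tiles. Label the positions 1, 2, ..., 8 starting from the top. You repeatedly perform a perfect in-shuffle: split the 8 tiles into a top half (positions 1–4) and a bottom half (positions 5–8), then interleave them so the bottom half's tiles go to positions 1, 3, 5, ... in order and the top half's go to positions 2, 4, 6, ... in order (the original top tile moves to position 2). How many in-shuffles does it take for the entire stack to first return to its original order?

The in-shuffle permutes the 8 positions with cycle lengths [2, 6].
Every tile is home exactly when every cycle has completed a whole number of laps, i.e. after lcm(2, 6) = 6 in-shuffles.

6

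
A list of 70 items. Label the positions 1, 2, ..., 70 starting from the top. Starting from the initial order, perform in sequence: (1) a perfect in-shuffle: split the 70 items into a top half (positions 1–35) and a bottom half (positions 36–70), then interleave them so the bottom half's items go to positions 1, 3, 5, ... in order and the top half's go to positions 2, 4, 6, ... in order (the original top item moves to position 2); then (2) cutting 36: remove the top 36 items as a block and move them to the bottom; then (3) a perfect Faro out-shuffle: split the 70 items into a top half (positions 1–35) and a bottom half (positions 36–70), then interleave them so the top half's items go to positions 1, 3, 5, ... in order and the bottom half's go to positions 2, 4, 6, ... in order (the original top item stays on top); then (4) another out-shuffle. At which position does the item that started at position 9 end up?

67

Track the item from position 9 forward through each operation:
  after op 1 (in-shuffle): 9 → 18
  after op 2 (cut 36): 18 → 52
  after op 3 (out-shuffle): 52 → 34
  after op 4 (out-shuffle): 34 → 67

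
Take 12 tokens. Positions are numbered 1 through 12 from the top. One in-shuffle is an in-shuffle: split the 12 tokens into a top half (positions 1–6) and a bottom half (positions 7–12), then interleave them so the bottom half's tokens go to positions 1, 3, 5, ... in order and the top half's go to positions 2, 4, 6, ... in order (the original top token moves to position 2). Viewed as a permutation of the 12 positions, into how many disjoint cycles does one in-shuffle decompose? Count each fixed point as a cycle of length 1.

Trace each unvisited position around until it returns:
(1 2 4 8 3 6 ... len 12)
1 cycle in total.

1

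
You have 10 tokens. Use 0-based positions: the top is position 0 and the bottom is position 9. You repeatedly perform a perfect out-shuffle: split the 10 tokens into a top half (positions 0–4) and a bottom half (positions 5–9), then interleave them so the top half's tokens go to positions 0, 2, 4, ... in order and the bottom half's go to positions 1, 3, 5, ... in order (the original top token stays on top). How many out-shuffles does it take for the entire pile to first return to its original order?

6

The out-shuffle permutes the 10 positions with cycle lengths [1, 1, 2, 6].
Every token is home exactly when every cycle has completed a whole number of laps, i.e. after lcm(1, 2, 6) = 6 out-shuffles.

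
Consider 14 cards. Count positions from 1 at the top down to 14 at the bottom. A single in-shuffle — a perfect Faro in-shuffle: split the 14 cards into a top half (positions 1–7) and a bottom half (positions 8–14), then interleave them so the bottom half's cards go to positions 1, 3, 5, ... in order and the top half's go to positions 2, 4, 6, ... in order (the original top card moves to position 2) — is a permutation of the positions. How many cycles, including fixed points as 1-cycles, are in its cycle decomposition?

Trace each unvisited position around until it returns:
(1 2 4 8) (3 6 12 9) (5 10) (7 14 13 11)
4 cycles in total.

4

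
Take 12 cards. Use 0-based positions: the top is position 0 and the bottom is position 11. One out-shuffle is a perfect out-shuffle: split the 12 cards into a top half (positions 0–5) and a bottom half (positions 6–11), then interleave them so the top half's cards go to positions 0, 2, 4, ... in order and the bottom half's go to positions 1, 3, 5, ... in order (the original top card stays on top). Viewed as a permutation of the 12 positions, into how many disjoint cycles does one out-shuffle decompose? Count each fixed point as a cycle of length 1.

3

Trace each unvisited position around until it returns:
(0) (1 2 4 8 5 10 9 7 3 6) (11)
3 cycles in total.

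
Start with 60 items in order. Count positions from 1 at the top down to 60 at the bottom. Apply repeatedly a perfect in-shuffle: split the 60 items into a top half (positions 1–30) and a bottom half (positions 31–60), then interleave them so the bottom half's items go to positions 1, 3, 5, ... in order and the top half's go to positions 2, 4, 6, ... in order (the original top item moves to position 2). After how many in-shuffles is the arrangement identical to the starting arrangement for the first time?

The in-shuffle permutes the 60 positions with cycle lengths [60].
Every item is home exactly when every cycle has completed a whole number of laps, i.e. after lcm(60) = 60 in-shuffles.

60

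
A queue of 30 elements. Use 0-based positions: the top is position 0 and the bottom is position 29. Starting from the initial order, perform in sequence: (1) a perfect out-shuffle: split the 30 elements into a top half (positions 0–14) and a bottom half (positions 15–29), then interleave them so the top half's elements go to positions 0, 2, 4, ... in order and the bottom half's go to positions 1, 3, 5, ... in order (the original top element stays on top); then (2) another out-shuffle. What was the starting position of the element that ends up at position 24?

Undo the operations in reverse order, starting from position 24:
  undo op 2 (out-shuffle, from top half): 24 ← 12
  undo op 1 (out-shuffle, from top half): 12 ← 6
So the element at position 24 came from original position 6.

6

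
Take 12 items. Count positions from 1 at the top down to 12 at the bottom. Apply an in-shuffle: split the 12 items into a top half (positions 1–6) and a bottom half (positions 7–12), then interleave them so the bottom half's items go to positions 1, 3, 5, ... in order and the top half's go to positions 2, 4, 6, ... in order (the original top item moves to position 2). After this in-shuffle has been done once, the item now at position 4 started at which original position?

Work backwards from position 4, undoing one in-shuffle at a time:
4 ← 2
So the item now at position 4 started at position 2.

2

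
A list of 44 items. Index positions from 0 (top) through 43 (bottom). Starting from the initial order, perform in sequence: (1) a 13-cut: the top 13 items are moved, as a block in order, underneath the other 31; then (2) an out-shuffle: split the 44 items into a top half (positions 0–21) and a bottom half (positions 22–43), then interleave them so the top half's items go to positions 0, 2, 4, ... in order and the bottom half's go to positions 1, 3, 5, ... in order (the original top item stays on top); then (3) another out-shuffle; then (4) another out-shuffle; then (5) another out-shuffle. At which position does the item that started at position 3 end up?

28

Track the item from position 3 forward through each operation:
  after op 1 (cut 13): 3 → 34
  after op 2 (out-shuffle): 34 → 25
  after op 3 (out-shuffle): 25 → 7
  after op 4 (out-shuffle): 7 → 14
  after op 5 (out-shuffle): 14 → 28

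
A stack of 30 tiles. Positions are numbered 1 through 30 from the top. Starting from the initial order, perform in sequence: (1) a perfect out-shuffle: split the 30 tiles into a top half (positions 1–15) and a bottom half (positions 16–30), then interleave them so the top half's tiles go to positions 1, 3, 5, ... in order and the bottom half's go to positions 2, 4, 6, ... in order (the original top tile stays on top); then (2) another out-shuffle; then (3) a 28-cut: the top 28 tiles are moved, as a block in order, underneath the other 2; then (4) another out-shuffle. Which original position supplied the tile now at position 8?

Undo the operations in reverse order, starting from position 8:
  undo op 4 (out-shuffle, from bottom half): 8 ← 19
  undo op 3 (cut 28): 19 ← 17
  undo op 2 (out-shuffle, from top half): 17 ← 9
  undo op 1 (out-shuffle, from top half): 9 ← 5
So the tile at position 8 came from original position 5.

5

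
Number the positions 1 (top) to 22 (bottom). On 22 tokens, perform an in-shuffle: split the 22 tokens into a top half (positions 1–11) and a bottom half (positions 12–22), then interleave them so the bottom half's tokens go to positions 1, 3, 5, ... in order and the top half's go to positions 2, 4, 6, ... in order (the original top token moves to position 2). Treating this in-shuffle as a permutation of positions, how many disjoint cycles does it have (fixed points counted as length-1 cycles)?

Trace each unvisited position around until it returns:
(1 2 4 8 16 9 ... len 11) (5 10 20 17 11 22 ... len 11)
2 cycles in total.

2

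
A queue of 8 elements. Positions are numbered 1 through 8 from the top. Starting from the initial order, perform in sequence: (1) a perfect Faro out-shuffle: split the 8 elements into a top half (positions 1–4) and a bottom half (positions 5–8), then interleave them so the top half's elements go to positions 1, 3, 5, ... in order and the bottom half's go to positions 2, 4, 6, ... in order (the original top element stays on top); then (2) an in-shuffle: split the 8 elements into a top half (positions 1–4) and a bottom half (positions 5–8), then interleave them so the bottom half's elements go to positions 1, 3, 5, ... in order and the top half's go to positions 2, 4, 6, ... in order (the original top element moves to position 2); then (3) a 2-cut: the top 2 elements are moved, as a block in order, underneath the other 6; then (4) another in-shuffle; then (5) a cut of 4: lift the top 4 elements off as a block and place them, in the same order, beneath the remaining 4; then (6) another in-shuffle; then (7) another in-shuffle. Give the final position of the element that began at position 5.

5

Track the element from position 5 forward through each operation:
  after op 1 (out-shuffle): 5 → 2
  after op 2 (in-shuffle): 2 → 4
  after op 3 (cut 2): 4 → 2
  after op 4 (in-shuffle): 2 → 4
  after op 5 (cut 4): 4 → 8
  after op 6 (in-shuffle): 8 → 7
  after op 7 (in-shuffle): 7 → 5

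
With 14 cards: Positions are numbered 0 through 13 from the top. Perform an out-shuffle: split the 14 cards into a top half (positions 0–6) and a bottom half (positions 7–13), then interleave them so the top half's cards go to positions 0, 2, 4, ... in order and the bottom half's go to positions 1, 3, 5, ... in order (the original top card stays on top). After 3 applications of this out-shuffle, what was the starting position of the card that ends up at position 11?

3

Work backwards from position 11, undoing one out-shuffle at a time:
11 ← 12 ← 6 ← 3
So the card now at position 11 started at position 3.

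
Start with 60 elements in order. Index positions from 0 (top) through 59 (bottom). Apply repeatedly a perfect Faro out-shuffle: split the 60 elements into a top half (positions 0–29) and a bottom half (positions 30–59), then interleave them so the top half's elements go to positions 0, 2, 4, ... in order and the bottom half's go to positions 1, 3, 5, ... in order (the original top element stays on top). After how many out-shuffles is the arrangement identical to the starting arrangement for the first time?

58

The out-shuffle permutes the 60 positions with cycle lengths [1, 1, 58].
Every element is home exactly when every cycle has completed a whole number of laps, i.e. after lcm(1, 58) = 58 out-shuffles.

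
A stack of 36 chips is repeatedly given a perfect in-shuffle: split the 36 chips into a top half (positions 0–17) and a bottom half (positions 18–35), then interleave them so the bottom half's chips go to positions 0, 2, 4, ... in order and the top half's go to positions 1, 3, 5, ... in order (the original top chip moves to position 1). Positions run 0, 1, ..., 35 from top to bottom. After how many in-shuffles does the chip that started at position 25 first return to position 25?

36

Follow position 25 under repeated in-shuffles:
25 → 14 → 29 → 22 → 8 → 17 → 35 → 34 → ... → 25 (length 36)
It first returns after 36 in-shuffles.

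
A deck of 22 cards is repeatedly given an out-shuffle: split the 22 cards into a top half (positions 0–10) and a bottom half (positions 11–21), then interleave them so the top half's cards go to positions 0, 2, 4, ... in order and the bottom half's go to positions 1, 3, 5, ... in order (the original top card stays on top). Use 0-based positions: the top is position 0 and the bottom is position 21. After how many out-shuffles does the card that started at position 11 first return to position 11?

6

Follow position 11 under repeated out-shuffles:
11 → 1 → 2 → 4 → 8 → 16 → 11
It first returns after 6 out-shuffles.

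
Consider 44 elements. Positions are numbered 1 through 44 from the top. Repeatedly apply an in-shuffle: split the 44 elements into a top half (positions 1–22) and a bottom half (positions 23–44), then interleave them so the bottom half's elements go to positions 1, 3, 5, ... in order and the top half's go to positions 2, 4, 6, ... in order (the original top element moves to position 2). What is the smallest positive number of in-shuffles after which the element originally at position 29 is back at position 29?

Follow position 29 under repeated in-shuffles:
29 → 13 → 26 → 7 → 14 → 28 → 11 → 22 → 44 → 43 → 41 → 37 → 29
It first returns after 12 in-shuffles.

12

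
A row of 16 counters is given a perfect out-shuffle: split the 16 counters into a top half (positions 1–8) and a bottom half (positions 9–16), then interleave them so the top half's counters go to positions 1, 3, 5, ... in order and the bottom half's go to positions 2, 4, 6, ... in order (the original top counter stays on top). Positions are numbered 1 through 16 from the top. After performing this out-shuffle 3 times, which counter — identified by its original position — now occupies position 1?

1

Work backwards from position 1, undoing one out-shuffle at a time:
1 ← 1 ← 1 ← 1
So the counter now at position 1 started at position 1.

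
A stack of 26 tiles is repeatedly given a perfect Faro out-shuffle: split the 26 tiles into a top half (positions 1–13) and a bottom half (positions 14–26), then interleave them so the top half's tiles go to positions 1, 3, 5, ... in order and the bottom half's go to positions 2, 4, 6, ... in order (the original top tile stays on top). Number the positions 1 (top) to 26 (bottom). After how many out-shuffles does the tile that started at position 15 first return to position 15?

20

Follow position 15 under repeated out-shuffles:
15 → 4 → 7 → 13 → 25 → 24 → 22 → 18 → 10 → 19 → 12 → 23 → 20 → 14 → 2 → 3 → 5 → 9 → 17 → 8 → 15
It first returns after 20 out-shuffles.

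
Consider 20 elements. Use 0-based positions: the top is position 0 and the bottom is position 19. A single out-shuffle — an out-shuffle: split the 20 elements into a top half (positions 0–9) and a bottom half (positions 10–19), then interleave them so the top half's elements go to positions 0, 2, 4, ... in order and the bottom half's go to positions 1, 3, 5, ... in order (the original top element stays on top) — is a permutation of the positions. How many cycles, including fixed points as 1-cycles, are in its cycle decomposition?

Trace each unvisited position around until it returns:
(0) (1 2 4 8 16 13 ... len 18) (19)
3 cycles in total.

3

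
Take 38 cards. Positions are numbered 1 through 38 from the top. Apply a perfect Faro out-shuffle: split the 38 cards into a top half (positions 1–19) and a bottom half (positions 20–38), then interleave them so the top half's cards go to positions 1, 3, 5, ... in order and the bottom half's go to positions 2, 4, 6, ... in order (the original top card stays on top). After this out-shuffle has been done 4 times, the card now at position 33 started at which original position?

3

Work backwards from position 33, undoing one out-shuffle at a time:
33 ← 17 ← 9 ← 5 ← 3
So the card now at position 33 started at position 3.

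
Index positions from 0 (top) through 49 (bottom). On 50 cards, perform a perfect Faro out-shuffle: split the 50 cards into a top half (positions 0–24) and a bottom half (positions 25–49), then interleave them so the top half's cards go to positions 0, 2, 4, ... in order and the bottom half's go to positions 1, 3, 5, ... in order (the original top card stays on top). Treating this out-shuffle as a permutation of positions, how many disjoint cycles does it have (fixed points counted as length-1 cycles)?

6

Trace each unvisited position around until it returns:
(0) (1 2 4 8 16 32 ... len 21) (3 6 12 24 48 47 ... len 21) (7 14 28) (21 42 35) (49)
6 cycles in total.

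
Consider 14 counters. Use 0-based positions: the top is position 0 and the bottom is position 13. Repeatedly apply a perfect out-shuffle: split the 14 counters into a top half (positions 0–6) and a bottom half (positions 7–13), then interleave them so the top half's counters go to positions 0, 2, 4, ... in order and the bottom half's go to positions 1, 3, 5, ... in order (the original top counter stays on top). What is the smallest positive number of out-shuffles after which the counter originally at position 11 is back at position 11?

Follow position 11 under repeated out-shuffles:
11 → 9 → 5 → 10 → 7 → 1 → 2 → 4 → 8 → 3 → 6 → 12 → 11
It first returns after 12 out-shuffles.

12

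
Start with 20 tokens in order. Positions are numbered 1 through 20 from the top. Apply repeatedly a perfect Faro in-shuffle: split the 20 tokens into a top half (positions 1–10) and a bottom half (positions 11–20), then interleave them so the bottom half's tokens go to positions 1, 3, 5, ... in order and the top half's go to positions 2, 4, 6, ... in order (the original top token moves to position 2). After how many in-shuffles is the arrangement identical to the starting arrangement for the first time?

6

The in-shuffle permutes the 20 positions with cycle lengths [2, 3, 3, 6, 6].
Every token is home exactly when every cycle has completed a whole number of laps, i.e. after lcm(2, 3, 6) = 6 in-shuffles.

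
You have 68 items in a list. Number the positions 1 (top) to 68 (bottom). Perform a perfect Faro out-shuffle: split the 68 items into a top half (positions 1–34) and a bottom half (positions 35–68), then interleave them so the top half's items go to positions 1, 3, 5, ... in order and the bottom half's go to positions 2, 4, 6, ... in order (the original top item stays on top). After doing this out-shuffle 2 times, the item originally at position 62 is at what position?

44

Track the item's position through each out-shuffle:
62 → 56 → 44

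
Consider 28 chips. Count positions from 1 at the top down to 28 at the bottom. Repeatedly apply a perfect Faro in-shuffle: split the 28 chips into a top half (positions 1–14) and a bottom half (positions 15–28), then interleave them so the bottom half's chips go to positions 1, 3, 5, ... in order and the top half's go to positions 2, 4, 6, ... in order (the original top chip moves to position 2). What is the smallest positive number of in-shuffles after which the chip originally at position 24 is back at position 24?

28

Follow position 24 under repeated in-shuffles:
24 → 19 → 9 → 18 → 7 → 14 → 28 → 27 → ... → 24 (length 28)
It first returns after 28 in-shuffles.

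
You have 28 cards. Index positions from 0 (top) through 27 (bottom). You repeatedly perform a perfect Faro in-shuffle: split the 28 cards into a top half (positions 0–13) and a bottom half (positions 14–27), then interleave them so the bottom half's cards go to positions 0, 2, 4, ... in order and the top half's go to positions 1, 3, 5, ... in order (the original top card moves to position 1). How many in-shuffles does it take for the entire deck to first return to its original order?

28

The in-shuffle permutes the 28 positions with cycle lengths [28].
Every card is home exactly when every cycle has completed a whole number of laps, i.e. after lcm(28) = 28 in-shuffles.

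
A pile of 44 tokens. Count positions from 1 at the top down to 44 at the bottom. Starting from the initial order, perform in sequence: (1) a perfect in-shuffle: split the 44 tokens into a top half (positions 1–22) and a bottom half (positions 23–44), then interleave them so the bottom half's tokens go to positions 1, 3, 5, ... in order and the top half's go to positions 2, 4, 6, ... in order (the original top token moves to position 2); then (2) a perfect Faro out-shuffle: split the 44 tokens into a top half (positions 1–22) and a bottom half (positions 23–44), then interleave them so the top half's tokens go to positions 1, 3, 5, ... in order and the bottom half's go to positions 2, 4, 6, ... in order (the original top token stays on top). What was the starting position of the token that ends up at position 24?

17

Undo the operations in reverse order, starting from position 24:
  undo op 2 (out-shuffle, from bottom half): 24 ← 34
  undo op 1 (in-shuffle, from top half): 34 ← 17
So the token at position 24 came from original position 17.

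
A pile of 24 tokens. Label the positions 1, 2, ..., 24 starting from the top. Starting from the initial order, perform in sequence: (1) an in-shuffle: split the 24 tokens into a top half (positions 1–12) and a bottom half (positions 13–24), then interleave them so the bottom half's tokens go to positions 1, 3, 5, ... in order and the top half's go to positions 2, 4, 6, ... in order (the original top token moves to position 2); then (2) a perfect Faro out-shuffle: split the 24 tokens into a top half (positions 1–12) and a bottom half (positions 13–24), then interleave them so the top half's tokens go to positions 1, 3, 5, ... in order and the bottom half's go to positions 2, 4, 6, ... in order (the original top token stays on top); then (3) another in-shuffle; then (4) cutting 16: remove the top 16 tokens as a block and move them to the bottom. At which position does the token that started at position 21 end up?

4

Track the token from position 21 forward through each operation:
  after op 1 (in-shuffle): 21 → 17
  after op 2 (out-shuffle): 17 → 10
  after op 3 (in-shuffle): 10 → 20
  after op 4 (cut 16): 20 → 4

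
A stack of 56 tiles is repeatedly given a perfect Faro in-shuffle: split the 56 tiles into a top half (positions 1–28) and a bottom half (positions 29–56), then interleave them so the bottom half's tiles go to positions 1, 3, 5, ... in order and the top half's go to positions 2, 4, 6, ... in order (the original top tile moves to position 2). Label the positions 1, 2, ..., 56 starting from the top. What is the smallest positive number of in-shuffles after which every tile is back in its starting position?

The in-shuffle permutes the 56 positions with cycle lengths [2, 18, 18, 18].
Every tile is home exactly when every cycle has completed a whole number of laps, i.e. after lcm(2, 18) = 18 in-shuffles.

18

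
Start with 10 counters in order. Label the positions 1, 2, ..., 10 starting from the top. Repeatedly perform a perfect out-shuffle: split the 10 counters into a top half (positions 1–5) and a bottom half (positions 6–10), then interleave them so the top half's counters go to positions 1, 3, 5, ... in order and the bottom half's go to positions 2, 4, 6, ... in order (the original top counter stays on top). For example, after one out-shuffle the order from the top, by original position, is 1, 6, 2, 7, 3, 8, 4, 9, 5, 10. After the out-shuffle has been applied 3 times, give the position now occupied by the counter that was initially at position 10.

10

Position 10 is a fixed point of every out-shuffle, so the counter never moves.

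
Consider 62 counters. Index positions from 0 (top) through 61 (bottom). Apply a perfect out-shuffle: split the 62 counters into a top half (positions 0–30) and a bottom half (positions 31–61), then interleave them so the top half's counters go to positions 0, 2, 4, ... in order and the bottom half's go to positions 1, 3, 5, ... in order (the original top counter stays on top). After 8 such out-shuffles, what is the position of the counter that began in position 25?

56

Track the counter's position through each out-shuffle:
25 → 50 → 39 → 17 → 34 → 7 → 14 → 28 → 56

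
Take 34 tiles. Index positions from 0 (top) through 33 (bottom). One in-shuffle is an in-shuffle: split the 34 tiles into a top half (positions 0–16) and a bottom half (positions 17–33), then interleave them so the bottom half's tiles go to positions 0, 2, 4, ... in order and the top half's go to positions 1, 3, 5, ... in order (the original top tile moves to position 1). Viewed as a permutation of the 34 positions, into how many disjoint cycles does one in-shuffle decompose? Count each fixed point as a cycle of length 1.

5

Trace each unvisited position around until it returns:
(0 1 3 7 15 31 ... len 12) (2 5 11 23 12 25 ... len 12) (4 9 19) (6 13 27 20) (14 29 24)
5 cycles in total.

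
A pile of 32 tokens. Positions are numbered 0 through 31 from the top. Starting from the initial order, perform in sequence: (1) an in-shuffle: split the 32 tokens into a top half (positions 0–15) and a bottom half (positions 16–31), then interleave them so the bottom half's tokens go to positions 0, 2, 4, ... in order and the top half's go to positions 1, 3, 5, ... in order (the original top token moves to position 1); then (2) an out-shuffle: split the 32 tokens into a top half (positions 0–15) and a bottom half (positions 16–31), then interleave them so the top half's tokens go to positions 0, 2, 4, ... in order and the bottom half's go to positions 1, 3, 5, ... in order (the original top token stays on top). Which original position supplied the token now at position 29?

31

Undo the operations in reverse order, starting from position 29:
  undo op 2 (out-shuffle, from bottom half): 29 ← 30
  undo op 1 (in-shuffle, from bottom half): 30 ← 31
So the token at position 29 came from original position 31.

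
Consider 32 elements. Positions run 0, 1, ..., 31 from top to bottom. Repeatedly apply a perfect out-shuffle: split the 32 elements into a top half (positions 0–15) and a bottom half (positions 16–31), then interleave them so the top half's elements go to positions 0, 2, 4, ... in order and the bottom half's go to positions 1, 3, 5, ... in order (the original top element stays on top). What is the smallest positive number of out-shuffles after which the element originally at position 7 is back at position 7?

5

Follow position 7 under repeated out-shuffles:
7 → 14 → 28 → 25 → 19 → 7
It first returns after 5 out-shuffles.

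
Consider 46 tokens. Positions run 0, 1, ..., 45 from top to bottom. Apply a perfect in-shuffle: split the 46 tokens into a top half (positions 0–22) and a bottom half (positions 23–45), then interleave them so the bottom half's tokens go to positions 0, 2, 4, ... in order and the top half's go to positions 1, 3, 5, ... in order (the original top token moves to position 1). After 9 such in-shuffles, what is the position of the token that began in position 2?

31

Track the token's position through each in-shuffle:
2 → 5 → 11 → 23 → 0 → 1 → 3 → 7 → 15 → 31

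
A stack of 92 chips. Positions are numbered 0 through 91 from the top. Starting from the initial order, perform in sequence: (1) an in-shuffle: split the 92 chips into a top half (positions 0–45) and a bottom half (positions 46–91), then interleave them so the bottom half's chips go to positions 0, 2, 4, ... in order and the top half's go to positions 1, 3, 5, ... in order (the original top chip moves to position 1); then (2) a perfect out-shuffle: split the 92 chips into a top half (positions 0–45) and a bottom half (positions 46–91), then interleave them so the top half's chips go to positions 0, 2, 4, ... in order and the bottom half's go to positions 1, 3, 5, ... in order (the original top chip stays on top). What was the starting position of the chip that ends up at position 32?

54

Undo the operations in reverse order, starting from position 32:
  undo op 2 (out-shuffle, from top half): 32 ← 16
  undo op 1 (in-shuffle, from bottom half): 16 ← 54
So the chip at position 32 came from original position 54.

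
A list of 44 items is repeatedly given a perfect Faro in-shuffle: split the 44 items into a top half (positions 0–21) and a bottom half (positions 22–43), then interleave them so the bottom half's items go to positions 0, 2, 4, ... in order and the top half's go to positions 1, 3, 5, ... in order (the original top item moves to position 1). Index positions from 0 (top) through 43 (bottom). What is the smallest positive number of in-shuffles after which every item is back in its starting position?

The in-shuffle permutes the 44 positions with cycle lengths [2, 4, 4, 4, 6, 12, 12].
Every item is home exactly when every cycle has completed a whole number of laps, i.e. after lcm(2, 4, 6, 12) = 12 in-shuffles.

12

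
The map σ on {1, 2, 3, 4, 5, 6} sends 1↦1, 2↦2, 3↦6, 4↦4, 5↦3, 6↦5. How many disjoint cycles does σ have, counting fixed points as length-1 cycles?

Cycle decomposition: (1) (2) (3 6 5) (4).
4 cycles.

4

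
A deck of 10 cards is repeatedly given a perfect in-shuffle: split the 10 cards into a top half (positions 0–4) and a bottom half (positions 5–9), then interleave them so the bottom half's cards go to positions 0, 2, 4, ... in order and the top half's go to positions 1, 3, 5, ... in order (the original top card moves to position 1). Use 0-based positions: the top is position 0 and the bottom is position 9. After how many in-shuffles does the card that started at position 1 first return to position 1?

Follow position 1 under repeated in-shuffles:
1 → 3 → 7 → 4 → 9 → 8 → 6 → 2 → 5 → 0 → 1
It first returns after 10 in-shuffles.

10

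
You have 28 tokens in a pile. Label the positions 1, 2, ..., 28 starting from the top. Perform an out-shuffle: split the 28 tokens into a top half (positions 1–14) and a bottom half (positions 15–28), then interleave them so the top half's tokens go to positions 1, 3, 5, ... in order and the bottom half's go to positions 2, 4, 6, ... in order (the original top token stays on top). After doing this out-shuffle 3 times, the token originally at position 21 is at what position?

26

Track the token's position through each out-shuffle:
21 → 14 → 27 → 26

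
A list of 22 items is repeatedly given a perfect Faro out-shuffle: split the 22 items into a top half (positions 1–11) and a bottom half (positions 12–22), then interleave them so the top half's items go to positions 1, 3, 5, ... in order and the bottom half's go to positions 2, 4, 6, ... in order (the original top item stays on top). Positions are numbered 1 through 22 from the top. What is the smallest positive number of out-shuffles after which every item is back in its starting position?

6

The out-shuffle permutes the 22 positions with cycle lengths [1, 1, 2, 3, 3, 6, 6].
Every item is home exactly when every cycle has completed a whole number of laps, i.e. after lcm(1, 2, 3, 6) = 6 out-shuffles.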